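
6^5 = 7776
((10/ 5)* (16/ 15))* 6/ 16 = 4/ 5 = 0.80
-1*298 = -298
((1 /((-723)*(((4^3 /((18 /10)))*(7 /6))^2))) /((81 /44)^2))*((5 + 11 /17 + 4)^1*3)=-4961 /722710800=-0.00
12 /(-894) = -2 /149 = -0.01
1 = 1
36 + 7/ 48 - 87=-50.85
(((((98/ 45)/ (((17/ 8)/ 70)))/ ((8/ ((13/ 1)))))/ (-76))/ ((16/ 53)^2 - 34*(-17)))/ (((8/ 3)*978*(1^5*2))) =-12525331/ 24622415954496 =-0.00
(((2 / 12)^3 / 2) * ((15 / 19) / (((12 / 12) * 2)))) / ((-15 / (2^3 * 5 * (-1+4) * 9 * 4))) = -5 / 19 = -0.26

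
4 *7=28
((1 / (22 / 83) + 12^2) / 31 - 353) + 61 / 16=-1879159 / 5456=-344.42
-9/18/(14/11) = -11/28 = -0.39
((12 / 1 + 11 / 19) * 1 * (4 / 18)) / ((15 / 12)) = 2.24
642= 642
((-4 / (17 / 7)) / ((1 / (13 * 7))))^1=-2548 / 17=-149.88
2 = 2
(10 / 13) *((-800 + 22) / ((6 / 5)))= -19450 / 39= -498.72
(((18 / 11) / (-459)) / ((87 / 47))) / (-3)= 94 / 146421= 0.00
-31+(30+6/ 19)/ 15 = -28.98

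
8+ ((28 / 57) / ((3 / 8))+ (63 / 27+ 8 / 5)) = 11323 / 855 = 13.24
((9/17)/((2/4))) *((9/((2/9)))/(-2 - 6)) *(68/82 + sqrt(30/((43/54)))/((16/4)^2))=-729/164 - 6561 *sqrt(215)/46784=-6.50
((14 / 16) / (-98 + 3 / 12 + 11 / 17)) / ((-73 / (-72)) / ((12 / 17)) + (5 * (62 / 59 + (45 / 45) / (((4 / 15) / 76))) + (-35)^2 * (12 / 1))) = -1011024 / 1809946258859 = -0.00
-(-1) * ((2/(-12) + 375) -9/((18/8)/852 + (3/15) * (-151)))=386057449/1029126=375.13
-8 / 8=-1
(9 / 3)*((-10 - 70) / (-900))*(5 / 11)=4 / 33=0.12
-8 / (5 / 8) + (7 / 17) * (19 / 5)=-191 / 17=-11.24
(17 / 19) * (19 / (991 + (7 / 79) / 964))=1294652 / 75470603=0.02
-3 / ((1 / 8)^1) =-24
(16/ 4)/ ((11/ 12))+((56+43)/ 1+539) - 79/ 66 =3847/ 6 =641.17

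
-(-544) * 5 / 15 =544 / 3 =181.33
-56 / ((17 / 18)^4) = -5878656 / 83521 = -70.39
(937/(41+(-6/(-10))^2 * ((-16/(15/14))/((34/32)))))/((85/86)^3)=595984472/22071797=27.00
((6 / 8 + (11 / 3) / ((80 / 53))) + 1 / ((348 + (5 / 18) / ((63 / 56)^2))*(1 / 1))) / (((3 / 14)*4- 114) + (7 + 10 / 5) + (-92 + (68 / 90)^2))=-45800378505 / 2814947566064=-0.02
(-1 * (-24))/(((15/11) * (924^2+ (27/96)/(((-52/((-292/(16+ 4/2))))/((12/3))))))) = 18304/887927405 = 0.00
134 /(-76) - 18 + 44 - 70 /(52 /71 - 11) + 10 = 1137289 /27702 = 41.05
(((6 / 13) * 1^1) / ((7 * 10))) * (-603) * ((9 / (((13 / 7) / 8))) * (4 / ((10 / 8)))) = -2083968 / 4225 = -493.25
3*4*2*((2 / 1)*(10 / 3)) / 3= 160 / 3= 53.33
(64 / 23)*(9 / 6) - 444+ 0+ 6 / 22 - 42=-121833 / 253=-481.55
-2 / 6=-1 / 3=-0.33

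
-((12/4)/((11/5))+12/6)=-37/11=-3.36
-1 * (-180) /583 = 180 /583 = 0.31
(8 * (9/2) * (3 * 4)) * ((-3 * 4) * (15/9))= -8640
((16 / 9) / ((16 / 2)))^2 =4 / 81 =0.05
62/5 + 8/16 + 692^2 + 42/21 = 4788789/10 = 478878.90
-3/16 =-0.19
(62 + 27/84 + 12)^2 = 5523.67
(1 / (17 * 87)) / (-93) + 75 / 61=10315964 / 8390367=1.23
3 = 3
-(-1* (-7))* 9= -63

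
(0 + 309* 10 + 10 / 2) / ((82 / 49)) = 151655 / 82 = 1849.45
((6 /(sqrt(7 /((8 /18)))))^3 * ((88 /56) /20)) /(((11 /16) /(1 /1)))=256 * sqrt(7) /1715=0.39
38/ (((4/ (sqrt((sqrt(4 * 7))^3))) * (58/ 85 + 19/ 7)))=11305 * sqrt(2) * 7^(3/ 4)/ 2021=34.04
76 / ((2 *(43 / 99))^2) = 100.71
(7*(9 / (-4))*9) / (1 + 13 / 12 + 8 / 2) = -1701 / 73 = -23.30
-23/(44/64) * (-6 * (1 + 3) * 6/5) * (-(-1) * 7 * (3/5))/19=1112832/5225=212.98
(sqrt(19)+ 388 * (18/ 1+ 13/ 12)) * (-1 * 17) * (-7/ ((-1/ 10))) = -26433470/ 3- 1190 * sqrt(19) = -8816343.76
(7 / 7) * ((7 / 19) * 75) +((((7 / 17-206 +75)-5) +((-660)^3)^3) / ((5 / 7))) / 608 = -565551784328438476799717627 / 10336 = -54716697400197221052604.26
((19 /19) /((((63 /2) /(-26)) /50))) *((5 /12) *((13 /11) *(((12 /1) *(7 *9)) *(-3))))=507000 /11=46090.91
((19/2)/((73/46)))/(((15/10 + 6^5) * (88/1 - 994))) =-437/514388295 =-0.00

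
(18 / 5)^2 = 324 / 25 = 12.96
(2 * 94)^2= 35344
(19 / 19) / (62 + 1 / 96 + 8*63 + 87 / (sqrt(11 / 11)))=96 / 62689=0.00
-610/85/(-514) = 61/4369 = 0.01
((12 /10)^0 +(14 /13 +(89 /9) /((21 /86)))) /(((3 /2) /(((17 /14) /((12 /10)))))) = 8891425 /309582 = 28.72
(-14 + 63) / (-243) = -49 / 243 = -0.20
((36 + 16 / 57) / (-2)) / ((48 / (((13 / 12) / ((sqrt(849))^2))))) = -6721 / 13937184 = -0.00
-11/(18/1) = -11/18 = -0.61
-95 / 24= -3.96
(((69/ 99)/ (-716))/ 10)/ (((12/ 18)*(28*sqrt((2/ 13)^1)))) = -23*sqrt(26)/ 8821120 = -0.00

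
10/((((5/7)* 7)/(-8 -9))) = -34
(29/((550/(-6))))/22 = -87/6050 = -0.01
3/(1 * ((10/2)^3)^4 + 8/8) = 3/244140626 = 0.00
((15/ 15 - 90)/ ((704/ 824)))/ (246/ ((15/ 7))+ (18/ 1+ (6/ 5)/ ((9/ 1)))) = -137505/ 175472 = -0.78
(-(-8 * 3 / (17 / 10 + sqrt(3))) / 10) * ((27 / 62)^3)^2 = 0.00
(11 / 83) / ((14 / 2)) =11 / 581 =0.02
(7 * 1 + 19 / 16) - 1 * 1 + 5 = 195 / 16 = 12.19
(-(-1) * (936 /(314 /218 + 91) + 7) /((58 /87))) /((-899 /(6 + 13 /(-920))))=-712699419 /4166829040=-0.17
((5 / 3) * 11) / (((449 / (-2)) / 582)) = -21340 / 449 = -47.53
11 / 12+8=107 / 12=8.92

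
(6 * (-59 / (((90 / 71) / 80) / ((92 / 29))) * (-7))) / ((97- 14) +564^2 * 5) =43163456 / 138378981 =0.31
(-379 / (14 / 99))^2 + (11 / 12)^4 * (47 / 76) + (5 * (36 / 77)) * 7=6101281954672357 / 849429504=7182799.66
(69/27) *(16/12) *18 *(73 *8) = 107456/3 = 35818.67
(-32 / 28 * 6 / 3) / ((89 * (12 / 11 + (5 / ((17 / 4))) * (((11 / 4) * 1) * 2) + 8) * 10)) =-748 / 4532325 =-0.00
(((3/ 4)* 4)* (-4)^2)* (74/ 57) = 1184/ 19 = 62.32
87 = 87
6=6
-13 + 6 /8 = -49 /4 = -12.25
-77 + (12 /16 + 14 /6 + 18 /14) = -6101 /84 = -72.63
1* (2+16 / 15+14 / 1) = 17.07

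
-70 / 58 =-35 / 29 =-1.21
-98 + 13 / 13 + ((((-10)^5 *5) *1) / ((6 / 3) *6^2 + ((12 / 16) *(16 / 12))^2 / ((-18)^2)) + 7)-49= -165242731 / 23329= -7083.15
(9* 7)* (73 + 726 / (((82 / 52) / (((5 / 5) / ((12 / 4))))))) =584955 / 41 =14267.20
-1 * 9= -9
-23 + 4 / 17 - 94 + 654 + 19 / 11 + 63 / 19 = 542.28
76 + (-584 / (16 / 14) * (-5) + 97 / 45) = 118492 / 45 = 2633.16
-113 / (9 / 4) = -452 / 9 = -50.22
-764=-764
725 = 725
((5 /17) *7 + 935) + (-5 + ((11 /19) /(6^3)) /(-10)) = 650278613 /697680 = 932.06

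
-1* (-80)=80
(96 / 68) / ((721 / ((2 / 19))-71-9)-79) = 48 / 227477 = 0.00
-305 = -305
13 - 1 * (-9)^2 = -68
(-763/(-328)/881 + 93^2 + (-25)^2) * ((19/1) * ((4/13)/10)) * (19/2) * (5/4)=967440288195/15026336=64382.98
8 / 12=2 / 3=0.67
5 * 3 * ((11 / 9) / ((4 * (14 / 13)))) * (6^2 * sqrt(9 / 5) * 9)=11583 * sqrt(5) / 14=1850.03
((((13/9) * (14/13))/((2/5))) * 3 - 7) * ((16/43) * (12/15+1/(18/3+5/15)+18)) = 32.92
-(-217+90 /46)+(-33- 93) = 2048 /23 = 89.04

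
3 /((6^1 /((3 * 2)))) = 3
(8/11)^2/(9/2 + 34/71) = 9088/85547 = 0.11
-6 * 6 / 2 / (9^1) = -2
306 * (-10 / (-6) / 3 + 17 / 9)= 748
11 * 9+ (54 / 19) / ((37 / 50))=72297 / 703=102.84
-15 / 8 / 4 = -15 / 32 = -0.47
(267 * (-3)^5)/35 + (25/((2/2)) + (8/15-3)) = -192277/105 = -1831.21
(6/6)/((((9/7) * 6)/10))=35/27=1.30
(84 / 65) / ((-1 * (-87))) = 0.01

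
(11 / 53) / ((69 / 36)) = 132 / 1219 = 0.11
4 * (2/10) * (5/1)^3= 100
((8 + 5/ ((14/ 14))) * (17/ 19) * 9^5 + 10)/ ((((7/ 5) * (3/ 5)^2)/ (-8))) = -10902271.51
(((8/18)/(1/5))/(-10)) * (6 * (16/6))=-32/9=-3.56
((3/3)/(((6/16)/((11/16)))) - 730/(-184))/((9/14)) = 11207/1242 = 9.02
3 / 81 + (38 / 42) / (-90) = 0.03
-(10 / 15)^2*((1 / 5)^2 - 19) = 632 / 75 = 8.43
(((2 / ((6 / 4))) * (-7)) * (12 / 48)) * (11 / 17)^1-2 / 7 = -1.80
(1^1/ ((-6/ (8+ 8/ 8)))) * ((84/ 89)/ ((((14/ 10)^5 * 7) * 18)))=-3125/ 1495823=-0.00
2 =2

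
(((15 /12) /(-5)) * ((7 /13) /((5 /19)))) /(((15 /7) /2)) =-931 /1950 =-0.48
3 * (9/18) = 3/2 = 1.50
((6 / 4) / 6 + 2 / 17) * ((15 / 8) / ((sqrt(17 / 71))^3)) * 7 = 41.19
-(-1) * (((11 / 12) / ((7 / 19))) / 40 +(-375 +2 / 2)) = -1256431 / 3360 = -373.94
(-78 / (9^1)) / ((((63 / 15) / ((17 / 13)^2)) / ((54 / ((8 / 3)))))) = -71.46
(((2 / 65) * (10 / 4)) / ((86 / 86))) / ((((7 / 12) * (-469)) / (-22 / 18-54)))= 284 / 18291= 0.02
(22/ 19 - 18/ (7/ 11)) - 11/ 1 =-5071/ 133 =-38.13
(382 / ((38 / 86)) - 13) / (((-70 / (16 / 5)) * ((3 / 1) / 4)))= -172576 / 3325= -51.90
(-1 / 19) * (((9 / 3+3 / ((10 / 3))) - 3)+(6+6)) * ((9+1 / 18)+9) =-2795 / 228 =-12.26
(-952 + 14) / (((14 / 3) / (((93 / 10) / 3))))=-6231 / 10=-623.10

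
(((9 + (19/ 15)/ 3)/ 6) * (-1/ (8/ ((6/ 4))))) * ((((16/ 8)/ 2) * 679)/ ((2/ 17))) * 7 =-4282453/ 360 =-11895.70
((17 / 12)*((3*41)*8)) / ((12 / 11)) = 7667 / 6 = 1277.83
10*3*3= 90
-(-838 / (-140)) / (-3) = 419 / 210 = 2.00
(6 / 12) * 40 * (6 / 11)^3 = 4320 / 1331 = 3.25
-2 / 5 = -0.40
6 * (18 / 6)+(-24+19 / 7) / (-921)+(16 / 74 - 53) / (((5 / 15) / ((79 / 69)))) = -895806344 / 5486397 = -163.28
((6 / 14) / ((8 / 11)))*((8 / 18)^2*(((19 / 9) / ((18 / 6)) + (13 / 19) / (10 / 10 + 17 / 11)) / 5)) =153659 / 6786990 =0.02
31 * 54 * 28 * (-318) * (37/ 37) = -14905296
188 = 188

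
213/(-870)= -71/290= -0.24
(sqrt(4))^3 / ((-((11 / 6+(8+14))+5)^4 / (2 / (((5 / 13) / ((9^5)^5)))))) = -193522324746117318649618482432 / 4478725205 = -43209242784100954604.03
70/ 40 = 1.75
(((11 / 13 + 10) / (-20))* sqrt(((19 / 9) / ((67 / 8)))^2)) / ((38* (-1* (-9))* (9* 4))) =-0.00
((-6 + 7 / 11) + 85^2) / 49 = 147.34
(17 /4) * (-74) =-629 /2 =-314.50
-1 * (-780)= 780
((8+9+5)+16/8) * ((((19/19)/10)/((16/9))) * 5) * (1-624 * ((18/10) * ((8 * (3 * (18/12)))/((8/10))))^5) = -58745343588021/4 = -14686335897005.25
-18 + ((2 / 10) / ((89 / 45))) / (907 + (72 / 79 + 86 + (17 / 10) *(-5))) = -249421968 / 13856855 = -18.00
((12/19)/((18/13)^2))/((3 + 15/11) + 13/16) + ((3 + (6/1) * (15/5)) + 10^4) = 4683273947/467343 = 10021.06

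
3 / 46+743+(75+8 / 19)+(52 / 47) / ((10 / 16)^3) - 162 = 3394162251 / 5134750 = 661.02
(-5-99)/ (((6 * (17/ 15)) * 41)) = -260/ 697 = -0.37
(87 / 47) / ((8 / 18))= 783 / 188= 4.16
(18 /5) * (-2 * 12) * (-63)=27216 /5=5443.20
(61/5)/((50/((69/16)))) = 4209/4000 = 1.05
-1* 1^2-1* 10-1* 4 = -15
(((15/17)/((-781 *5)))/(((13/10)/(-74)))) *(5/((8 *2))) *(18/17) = 0.00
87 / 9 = 9.67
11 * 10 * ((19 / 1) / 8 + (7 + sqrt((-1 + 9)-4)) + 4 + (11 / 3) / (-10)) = 19811 / 12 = 1650.92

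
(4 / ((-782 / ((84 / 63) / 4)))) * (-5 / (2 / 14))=70 / 1173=0.06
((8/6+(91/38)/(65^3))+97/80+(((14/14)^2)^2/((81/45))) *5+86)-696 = -34949085421/57798000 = -604.68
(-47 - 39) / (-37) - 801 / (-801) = 123 / 37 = 3.32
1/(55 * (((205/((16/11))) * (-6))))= -8/372075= -0.00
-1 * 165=-165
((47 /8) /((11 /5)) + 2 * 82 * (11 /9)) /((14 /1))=22981 /1584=14.51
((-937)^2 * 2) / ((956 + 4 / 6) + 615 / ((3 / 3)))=5267814 / 4715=1117.25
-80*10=-800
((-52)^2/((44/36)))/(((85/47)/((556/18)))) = 35330464/935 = 37786.59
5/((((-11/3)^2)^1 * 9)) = 5/121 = 0.04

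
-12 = -12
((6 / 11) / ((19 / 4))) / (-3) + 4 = 828 / 209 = 3.96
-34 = -34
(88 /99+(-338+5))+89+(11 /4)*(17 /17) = -8653 /36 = -240.36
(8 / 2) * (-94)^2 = 35344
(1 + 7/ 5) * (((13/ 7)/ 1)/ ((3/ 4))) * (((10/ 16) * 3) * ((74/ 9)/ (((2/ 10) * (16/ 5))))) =12025/ 84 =143.15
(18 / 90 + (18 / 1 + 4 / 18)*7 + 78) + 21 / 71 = 658334 / 3195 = 206.05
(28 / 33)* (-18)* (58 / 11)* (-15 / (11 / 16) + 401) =-40642224 / 1331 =-30535.10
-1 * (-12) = 12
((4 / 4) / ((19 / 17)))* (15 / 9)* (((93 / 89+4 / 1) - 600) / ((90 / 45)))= -4500835 / 10146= -443.61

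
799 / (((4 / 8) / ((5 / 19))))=7990 / 19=420.53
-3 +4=1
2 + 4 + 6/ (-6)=5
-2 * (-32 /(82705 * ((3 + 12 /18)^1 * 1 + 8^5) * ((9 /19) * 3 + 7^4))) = 0.00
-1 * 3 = -3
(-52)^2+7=2711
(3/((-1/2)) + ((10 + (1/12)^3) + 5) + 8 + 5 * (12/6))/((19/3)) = 46657/10944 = 4.26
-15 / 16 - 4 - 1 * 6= -175 / 16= -10.94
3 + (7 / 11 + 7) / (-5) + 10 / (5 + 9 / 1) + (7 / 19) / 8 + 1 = 189199 / 58520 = 3.23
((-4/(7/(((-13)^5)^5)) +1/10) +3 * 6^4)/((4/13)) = 3669333207730744666335988178531/280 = 13104761456181230951199960000.00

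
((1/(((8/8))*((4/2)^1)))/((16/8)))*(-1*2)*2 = -1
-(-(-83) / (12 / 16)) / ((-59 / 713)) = 236716 / 177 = 1337.38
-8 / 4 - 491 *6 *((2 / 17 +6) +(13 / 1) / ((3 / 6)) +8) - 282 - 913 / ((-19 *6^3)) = -8265440479 / 69768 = -118470.37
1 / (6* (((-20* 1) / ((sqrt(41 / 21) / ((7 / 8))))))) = -sqrt(861) / 2205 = -0.01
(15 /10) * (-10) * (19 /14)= -285 /14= -20.36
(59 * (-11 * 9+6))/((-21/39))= 10190.14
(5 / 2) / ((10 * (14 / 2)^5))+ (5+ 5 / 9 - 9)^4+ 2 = 62968642165 / 441082908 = 142.76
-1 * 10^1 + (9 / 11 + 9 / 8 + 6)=-181 / 88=-2.06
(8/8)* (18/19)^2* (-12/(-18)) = 216/361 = 0.60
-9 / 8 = -1.12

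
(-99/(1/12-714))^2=1411344/73393489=0.02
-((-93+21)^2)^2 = -26873856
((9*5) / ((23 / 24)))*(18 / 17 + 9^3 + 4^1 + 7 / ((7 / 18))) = 13807800 / 391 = 35314.07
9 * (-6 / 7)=-54 / 7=-7.71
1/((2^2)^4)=1/256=0.00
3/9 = 1/3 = 0.33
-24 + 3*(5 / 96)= -23.84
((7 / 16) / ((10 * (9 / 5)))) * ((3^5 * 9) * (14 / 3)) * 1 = 3969 / 16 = 248.06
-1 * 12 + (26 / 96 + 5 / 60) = -559 / 48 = -11.65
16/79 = 0.20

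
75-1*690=-615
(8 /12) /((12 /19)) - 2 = -17 /18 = -0.94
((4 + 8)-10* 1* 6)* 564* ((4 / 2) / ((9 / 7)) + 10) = -312832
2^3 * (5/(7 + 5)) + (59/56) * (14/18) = 299/72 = 4.15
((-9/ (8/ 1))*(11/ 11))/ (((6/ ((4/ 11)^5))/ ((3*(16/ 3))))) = -3072/ 161051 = -0.02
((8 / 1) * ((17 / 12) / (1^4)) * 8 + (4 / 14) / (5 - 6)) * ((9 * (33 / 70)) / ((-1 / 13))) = -4985.16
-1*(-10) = 10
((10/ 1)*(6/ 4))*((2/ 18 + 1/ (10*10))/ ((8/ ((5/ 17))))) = 109/ 1632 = 0.07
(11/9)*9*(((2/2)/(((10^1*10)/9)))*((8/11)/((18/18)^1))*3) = 54/25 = 2.16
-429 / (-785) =0.55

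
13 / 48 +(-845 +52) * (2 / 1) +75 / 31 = -2355965 / 1488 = -1583.31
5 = 5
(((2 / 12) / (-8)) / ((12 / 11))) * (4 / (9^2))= -11 / 11664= -0.00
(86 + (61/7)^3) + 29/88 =22580099/30184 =748.08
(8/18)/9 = 4/81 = 0.05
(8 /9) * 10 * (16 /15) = 256 /27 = 9.48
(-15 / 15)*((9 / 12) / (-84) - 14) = 1569 / 112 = 14.01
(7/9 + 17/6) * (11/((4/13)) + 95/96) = 229255/1728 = 132.67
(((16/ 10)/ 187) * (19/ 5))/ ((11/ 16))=2432/ 51425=0.05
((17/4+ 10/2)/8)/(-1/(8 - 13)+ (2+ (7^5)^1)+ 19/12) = 555/8069176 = 0.00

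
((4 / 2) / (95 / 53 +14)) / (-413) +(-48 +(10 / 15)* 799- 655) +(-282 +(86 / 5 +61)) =-646654454 / 1728405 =-374.13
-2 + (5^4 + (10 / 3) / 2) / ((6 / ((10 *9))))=9398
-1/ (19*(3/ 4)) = -4/ 57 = -0.07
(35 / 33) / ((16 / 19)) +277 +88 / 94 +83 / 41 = 286129007 / 1017456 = 281.22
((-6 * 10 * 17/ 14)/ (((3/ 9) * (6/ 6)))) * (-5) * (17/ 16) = 65025/ 56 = 1161.16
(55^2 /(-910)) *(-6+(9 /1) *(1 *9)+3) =-1815 /7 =-259.29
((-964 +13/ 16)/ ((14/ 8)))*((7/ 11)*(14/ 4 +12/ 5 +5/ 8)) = -365661/ 160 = -2285.38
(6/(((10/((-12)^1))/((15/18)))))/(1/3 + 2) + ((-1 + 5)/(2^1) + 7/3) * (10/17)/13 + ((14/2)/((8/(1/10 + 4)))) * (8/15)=-2749/5950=-0.46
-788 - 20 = -808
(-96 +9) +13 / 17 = -1466 / 17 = -86.24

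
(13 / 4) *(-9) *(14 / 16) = -819 / 32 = -25.59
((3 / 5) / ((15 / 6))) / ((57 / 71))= 142 / 475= 0.30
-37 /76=-0.49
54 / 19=2.84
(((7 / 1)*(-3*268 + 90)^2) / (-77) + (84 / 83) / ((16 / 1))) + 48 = -169076745 / 3652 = -46297.03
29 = 29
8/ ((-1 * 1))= -8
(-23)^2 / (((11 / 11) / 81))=42849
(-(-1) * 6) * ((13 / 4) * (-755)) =-29445 / 2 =-14722.50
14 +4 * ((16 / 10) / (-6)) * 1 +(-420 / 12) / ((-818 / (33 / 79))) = 12553993 / 969330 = 12.95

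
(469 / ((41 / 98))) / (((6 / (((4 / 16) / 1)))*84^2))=469 / 70848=0.01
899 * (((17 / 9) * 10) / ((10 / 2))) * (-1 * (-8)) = 244528 / 9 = 27169.78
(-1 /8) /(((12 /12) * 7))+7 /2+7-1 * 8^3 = -28085 /56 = -501.52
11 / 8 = 1.38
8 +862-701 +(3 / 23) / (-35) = 136042 / 805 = 169.00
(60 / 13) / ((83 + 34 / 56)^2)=47040 / 71243653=0.00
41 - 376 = -335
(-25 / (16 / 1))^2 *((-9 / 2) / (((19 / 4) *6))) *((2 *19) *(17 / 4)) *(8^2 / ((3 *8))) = -10625 / 64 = -166.02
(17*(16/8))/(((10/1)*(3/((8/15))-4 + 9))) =8/25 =0.32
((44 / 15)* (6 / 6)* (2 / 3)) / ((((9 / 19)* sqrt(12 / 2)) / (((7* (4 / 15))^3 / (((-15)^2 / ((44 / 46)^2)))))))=8882306048* sqrt(6) / 488076890625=0.04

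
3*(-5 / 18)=-5 / 6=-0.83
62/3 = 20.67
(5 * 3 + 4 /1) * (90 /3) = 570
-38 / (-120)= 19 / 60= 0.32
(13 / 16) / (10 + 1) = 0.07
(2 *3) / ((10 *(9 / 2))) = 2 / 15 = 0.13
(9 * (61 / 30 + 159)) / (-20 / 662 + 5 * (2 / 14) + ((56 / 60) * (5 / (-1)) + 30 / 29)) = -2921484447 / 5942770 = -491.60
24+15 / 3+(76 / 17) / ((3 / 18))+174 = 3907 / 17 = 229.82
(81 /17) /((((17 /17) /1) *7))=81 /119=0.68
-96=-96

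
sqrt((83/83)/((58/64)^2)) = 32/29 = 1.10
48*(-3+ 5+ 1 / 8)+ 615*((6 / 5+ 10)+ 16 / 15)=7646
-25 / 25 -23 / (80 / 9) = -287 / 80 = -3.59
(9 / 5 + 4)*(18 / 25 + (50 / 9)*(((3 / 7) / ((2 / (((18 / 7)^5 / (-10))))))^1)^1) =-73.45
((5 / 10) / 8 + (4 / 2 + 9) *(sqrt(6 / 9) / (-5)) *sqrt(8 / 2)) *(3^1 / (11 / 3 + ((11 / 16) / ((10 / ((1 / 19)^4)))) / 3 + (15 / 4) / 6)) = 11728890 / 268461271 - 275237952 *sqrt(6) / 268461271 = -2.47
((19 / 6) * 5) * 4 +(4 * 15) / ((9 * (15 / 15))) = 70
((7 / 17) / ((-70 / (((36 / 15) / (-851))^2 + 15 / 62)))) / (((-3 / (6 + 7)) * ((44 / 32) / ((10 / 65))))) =362112404 / 524774149625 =0.00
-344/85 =-4.05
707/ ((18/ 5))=3535/ 18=196.39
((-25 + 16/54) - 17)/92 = -563/1242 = -0.45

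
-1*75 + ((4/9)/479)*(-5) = -323345/4311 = -75.00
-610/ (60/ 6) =-61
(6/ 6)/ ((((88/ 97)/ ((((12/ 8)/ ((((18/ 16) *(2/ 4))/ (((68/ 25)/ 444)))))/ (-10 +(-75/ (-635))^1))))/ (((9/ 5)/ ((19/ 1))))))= -209423/ 1213114375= -0.00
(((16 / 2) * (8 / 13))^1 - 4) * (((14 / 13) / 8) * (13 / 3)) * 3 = 21 / 13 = 1.62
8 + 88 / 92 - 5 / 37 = 7507 / 851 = 8.82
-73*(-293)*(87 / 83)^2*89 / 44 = 14408507349 / 303116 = 47534.63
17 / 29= 0.59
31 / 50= 0.62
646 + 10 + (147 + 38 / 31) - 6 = 798.23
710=710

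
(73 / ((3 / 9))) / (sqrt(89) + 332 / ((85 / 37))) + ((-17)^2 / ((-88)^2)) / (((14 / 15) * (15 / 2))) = 1130816873149 / 740449893568 - 1582275 * sqrt(89) / 150253631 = 1.43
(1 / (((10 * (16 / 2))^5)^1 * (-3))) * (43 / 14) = -43 / 137625600000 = -0.00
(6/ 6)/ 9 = 1/ 9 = 0.11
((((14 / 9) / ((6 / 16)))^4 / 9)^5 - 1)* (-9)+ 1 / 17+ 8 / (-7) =-11479088519000228703475982465896654333444082 / 33097278343799527839617007371579559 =-346828775.46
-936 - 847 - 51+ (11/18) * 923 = -22859/18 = -1269.94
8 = 8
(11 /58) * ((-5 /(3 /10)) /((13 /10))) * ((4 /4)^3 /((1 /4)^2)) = -44000 /1131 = -38.90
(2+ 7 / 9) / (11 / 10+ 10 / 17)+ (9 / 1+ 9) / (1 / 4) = 190226 / 2583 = 73.65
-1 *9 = -9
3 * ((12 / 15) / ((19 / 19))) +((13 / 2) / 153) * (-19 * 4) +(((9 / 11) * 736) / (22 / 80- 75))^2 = 53020536065606 / 826986910365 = 64.11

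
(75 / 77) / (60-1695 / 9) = -45 / 5929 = -0.01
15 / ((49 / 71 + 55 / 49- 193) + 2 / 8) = -13916 / 177139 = -0.08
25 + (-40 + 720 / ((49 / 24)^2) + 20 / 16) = 1526825 / 9604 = 158.98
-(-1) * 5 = 5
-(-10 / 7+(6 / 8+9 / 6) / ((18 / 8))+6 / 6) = -4 / 7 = -0.57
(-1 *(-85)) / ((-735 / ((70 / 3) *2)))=-340 / 63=-5.40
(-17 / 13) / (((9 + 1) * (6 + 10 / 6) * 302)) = -51 / 902980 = -0.00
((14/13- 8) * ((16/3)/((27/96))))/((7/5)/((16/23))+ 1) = -409600/9399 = -43.58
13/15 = 0.87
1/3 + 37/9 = 40/9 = 4.44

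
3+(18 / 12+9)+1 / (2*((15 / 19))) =212 / 15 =14.13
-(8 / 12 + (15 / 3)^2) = -77 / 3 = -25.67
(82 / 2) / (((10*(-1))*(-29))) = 41 / 290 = 0.14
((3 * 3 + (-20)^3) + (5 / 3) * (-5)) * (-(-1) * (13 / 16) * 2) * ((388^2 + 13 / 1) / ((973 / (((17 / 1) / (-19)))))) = 399243890903 / 221844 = 1799660.53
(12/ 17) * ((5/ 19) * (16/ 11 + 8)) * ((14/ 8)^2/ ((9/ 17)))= 6370/ 627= 10.16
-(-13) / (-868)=-13 / 868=-0.01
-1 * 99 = -99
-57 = -57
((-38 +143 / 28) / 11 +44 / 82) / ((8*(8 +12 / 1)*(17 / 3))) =-18591 / 6869632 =-0.00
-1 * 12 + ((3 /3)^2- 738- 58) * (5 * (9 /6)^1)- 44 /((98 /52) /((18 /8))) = -590649 /98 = -6027.03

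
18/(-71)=-18/71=-0.25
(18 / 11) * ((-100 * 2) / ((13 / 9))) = -32400 / 143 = -226.57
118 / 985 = 0.12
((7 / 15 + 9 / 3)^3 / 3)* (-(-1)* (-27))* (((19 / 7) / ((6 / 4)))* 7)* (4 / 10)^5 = -170979328 / 3515625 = -48.63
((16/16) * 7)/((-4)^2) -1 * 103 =-1641/16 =-102.56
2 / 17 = 0.12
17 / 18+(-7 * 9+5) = -1027 / 18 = -57.06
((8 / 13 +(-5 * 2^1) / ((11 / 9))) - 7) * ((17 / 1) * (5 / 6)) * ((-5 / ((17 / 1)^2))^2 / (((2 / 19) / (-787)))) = 3893387375 / 8430708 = 461.81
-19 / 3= -6.33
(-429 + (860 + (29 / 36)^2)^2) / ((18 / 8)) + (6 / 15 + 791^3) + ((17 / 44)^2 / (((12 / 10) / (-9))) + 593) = 1132312983407798567 / 2286377280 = 495243279.98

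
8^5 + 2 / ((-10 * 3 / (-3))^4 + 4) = 32768.00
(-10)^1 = -10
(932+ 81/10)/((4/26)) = 122213/20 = 6110.65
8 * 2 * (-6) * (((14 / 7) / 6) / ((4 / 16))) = -128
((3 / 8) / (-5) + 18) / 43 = 717 / 1720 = 0.42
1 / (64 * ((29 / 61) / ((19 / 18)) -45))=-1159 / 3304512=-0.00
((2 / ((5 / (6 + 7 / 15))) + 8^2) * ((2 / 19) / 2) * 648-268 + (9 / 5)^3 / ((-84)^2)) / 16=125.18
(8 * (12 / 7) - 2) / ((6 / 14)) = 82 / 3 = 27.33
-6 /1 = -6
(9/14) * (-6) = -27/7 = -3.86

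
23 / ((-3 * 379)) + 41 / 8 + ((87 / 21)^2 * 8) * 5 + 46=328767041 / 445704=737.64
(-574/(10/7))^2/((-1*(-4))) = 4036081/100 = 40360.81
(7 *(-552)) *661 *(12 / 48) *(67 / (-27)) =14260414 / 9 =1584490.44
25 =25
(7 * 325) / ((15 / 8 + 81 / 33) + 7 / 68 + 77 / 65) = 221221000 / 546207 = 405.01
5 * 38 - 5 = 185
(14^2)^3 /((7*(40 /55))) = 1479016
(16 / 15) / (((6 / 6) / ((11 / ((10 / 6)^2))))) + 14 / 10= 703 / 125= 5.62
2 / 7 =0.29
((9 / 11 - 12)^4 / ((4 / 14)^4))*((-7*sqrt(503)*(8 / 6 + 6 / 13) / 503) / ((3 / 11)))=-14960158015005*sqrt(503) / 69627272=-4818820.99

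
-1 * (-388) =388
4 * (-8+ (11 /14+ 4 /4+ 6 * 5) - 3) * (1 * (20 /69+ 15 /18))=15035 /161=93.39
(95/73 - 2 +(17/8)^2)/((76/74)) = 659821/177536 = 3.72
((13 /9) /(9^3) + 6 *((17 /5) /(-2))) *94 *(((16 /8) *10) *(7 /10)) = -440262536 /32805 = -13420.59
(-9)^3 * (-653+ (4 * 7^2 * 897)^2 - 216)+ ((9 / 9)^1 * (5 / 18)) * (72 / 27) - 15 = -608398744363810 / 27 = -22533286828289.26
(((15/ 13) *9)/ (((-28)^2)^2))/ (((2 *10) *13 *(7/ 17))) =459/ 2908552192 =0.00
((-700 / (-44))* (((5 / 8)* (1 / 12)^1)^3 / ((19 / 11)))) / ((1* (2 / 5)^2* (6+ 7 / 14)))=546875 / 437059584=0.00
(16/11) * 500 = 8000/11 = 727.27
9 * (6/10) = 5.40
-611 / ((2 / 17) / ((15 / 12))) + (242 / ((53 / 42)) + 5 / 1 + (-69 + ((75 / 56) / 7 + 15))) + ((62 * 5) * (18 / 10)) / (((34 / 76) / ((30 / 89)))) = -46589042327 / 7858522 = -5928.47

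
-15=-15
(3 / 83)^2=9 / 6889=0.00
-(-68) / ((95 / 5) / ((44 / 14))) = 1496 / 133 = 11.25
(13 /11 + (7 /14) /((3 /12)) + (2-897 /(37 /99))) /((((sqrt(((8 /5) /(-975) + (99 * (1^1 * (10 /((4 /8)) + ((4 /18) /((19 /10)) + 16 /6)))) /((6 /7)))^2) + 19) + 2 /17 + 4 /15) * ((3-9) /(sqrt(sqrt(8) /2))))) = 1982977750 * 2^(1 /4) /13169636403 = 0.18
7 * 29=203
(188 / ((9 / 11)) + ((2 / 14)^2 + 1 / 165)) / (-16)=-2786951 / 194040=-14.36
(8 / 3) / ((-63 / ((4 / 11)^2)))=-128 / 22869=-0.01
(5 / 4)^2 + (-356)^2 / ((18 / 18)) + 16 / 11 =22306067 / 176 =126739.02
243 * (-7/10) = -1701/10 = -170.10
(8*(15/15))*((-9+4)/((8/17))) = -85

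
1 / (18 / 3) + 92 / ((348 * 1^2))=25 / 58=0.43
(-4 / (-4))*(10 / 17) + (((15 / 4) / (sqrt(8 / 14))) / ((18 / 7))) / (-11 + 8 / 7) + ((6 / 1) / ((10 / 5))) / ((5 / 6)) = 356 / 85 - 245*sqrt(7) / 3312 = 3.99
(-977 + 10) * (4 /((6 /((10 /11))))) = -586.06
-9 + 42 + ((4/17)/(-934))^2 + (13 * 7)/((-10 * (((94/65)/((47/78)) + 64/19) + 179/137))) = 368111703488681/11607311154802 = 31.71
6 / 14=3 / 7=0.43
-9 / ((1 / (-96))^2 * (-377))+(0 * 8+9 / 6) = 167019 / 754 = 221.51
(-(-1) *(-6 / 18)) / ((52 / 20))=-5 / 39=-0.13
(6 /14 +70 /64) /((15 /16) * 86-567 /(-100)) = 775 /43932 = 0.02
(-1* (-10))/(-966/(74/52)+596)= -185/1532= -0.12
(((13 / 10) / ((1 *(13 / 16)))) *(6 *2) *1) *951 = 91296 / 5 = 18259.20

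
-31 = -31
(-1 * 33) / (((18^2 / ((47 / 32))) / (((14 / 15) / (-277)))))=0.00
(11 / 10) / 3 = 11 / 30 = 0.37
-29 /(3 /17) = -493 /3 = -164.33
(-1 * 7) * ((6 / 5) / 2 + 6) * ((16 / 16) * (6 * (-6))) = 8316 / 5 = 1663.20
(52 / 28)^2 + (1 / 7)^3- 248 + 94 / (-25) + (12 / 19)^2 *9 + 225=-61038787 / 3095575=-19.72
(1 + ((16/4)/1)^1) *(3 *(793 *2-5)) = 23715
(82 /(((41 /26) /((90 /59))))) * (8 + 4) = 56160 /59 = 951.86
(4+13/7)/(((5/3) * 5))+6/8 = 1017/700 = 1.45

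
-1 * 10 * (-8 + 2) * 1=60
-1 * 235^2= -55225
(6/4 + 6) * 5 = 75/2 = 37.50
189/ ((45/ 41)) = 861/ 5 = 172.20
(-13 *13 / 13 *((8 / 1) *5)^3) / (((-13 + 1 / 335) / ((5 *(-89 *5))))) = -310076000000 / 2177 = -142432705.56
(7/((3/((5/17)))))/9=35/459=0.08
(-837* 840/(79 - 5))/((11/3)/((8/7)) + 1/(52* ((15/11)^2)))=-8226036000/2786729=-2951.86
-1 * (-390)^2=-152100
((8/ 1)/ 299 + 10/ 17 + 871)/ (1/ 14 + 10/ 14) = 1109.33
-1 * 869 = -869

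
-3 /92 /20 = -3 /1840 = -0.00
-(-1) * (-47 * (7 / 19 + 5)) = -4794 / 19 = -252.32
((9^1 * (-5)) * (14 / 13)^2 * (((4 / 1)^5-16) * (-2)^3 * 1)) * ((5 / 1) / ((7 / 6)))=304819200 / 169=1803663.91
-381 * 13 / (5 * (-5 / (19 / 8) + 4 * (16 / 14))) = -658749 / 1640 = -401.68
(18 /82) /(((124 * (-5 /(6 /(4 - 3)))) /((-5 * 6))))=81 /1271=0.06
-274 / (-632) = 137 / 316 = 0.43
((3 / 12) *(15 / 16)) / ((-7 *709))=-15 / 317632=-0.00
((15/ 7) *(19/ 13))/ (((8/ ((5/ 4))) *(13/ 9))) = 12825/ 37856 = 0.34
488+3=491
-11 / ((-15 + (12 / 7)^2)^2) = -26411 / 349281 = -0.08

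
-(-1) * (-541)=-541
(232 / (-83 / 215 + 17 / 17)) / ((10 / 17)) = 21199 / 33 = 642.39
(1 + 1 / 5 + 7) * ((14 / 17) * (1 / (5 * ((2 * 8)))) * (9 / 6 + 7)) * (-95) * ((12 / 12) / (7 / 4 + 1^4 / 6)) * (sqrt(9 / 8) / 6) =-16359 * sqrt(2) / 3680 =-6.29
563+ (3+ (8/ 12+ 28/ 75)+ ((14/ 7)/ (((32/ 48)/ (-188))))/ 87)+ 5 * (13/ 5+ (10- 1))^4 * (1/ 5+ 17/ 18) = 16992627676/ 163125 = 104169.37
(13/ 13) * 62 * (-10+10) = 0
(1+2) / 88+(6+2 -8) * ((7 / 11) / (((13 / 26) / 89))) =3 / 88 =0.03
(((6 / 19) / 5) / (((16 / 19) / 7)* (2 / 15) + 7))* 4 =0.04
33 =33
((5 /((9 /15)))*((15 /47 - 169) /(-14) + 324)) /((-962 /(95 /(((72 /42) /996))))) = -10897070000 /67821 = -160673.98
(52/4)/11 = 13/11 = 1.18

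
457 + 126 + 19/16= 9347/16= 584.19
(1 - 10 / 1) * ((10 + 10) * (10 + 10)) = -3600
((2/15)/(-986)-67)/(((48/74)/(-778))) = 3565621069/44370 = 80361.08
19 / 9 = 2.11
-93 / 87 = -31 / 29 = -1.07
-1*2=-2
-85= -85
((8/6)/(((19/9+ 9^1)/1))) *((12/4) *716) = 6444/25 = 257.76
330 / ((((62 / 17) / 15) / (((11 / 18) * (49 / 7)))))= 359975 / 62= 5806.05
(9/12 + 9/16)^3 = 9261/4096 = 2.26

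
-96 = -96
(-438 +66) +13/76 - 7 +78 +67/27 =-612209/2052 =-298.35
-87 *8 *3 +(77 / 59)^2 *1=-7262399 / 3481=-2086.30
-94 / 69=-1.36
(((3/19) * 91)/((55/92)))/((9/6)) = 16744/1045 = 16.02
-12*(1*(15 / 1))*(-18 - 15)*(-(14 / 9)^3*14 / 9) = -8451520 / 243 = -34779.92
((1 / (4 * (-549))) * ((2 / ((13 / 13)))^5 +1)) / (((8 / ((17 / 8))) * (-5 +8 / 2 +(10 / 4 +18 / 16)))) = -0.00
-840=-840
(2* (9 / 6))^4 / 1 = 81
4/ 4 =1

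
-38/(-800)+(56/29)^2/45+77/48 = 2625733/1513800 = 1.73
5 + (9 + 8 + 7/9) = 22.78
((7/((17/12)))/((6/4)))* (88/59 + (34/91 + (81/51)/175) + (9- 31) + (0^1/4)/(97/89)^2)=-367387928/5541575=-66.30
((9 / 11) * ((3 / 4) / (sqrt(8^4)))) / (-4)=-27 / 11264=-0.00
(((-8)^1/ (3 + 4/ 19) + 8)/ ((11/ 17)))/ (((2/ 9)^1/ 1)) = 25704/ 671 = 38.31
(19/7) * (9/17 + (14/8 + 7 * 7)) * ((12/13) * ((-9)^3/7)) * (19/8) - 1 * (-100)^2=-3619330909/86632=-41778.22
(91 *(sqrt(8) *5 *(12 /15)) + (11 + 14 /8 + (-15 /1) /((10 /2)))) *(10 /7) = 195 /14 + 1040 *sqrt(2) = 1484.71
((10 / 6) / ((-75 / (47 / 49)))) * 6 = -94 / 735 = -0.13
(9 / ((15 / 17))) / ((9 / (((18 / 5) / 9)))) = 34 / 75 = 0.45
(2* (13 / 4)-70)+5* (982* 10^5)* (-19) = -18658000127 / 2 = -9329000063.50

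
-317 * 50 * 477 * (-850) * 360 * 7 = 16194483900000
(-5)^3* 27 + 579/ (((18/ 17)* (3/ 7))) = -37783/ 18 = -2099.06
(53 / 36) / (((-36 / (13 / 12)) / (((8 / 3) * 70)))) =-24115 / 2916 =-8.27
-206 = -206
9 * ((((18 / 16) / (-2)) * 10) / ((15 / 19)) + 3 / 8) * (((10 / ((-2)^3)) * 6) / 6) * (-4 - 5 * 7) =-2961.56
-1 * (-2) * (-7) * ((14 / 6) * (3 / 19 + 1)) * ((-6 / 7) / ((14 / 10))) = 440 / 19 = 23.16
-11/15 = -0.73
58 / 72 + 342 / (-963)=1735 / 3852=0.45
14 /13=1.08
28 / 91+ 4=56 / 13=4.31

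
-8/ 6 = -4/ 3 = -1.33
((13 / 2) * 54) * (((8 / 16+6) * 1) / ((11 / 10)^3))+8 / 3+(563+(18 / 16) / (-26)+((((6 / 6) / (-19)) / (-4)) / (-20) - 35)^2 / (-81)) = 2264.62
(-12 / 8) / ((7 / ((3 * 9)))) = -81 / 14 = -5.79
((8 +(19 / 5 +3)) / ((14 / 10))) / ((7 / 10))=740 / 49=15.10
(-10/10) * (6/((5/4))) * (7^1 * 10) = -336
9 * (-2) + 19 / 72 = -1277 / 72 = -17.74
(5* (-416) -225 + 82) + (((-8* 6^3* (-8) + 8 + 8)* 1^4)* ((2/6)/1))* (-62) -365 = -865844/3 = -288614.67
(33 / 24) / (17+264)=11 / 2248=0.00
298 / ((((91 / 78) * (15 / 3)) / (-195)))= -69732 / 7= -9961.71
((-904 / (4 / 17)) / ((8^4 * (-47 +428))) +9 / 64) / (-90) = -107807 / 70225920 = -0.00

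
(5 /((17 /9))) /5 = 9 /17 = 0.53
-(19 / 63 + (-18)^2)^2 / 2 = -417425761 / 7938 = -52585.76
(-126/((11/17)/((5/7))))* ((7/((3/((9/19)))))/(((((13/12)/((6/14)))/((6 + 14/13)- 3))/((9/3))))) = -26273160/35321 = -743.84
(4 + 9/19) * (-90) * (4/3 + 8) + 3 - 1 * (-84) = -69747/19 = -3670.89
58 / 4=29 / 2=14.50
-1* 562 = -562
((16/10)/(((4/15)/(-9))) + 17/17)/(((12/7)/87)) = -10759/4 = -2689.75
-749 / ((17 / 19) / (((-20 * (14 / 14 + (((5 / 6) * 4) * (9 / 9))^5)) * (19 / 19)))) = 28531162660 / 4131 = 6906599.53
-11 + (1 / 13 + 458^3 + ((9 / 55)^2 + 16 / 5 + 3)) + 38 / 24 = 45336333803791 / 471900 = 96071908.89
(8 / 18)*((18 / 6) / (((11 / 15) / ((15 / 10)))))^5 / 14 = 4982259375 / 18037712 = 276.21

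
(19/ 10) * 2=19/ 5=3.80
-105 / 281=-0.37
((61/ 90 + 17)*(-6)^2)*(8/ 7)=25456/ 35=727.31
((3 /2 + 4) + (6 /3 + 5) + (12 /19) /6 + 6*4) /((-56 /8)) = -5.23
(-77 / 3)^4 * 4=1735952.64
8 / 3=2.67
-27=-27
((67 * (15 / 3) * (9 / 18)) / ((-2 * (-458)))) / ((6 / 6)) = 335 / 1832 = 0.18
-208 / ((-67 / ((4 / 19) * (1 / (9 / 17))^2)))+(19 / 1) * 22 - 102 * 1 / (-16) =351992219 / 824904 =426.71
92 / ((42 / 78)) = 1196 / 7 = 170.86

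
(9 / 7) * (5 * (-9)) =-405 / 7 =-57.86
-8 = -8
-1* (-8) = 8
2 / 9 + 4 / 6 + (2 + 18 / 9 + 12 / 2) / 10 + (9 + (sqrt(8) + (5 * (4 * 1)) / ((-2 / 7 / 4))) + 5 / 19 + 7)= -259.02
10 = 10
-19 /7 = -2.71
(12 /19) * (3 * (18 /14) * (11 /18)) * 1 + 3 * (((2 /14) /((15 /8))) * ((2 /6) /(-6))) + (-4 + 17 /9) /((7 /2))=5224 /5985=0.87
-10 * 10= -100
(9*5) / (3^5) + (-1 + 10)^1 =248 / 27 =9.19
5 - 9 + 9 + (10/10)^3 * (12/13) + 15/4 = 503/52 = 9.67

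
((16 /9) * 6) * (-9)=-96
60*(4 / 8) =30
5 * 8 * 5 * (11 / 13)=2200 / 13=169.23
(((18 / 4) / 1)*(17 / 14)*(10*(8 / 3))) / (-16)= -255 / 28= -9.11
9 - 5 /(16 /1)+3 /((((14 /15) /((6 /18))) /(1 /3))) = 1013 /112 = 9.04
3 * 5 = 15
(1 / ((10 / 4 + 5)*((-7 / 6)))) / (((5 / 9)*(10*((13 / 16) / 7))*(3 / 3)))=-288 / 1625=-0.18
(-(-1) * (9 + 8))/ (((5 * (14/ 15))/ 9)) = 459/ 14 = 32.79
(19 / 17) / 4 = 19 / 68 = 0.28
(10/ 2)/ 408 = 5/ 408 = 0.01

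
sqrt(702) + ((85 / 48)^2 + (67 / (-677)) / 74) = 29.63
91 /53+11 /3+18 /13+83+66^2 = 9189403 /2067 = 4445.77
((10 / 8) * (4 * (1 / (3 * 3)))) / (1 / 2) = 10 / 9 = 1.11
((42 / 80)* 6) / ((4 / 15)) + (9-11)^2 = 15.81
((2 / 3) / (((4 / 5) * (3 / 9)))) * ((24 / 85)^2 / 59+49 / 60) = 2.05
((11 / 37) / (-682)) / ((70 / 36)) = -9 / 40145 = -0.00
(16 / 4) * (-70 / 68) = -70 / 17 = -4.12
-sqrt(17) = -4.12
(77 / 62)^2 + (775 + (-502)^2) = 971688405 / 3844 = 252780.54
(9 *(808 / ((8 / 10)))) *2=18180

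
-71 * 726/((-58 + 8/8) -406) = 51546/463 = 111.33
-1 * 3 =-3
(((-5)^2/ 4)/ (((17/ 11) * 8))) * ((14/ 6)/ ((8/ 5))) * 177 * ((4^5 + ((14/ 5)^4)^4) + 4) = 2473788657561280377087/ 1328125000000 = 1862617342.16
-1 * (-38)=38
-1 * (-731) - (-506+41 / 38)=46965 / 38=1235.92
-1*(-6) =6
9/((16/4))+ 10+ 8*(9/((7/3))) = 1207/28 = 43.11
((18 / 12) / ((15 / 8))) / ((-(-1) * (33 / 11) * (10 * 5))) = 2 / 375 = 0.01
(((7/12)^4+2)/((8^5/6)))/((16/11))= 0.00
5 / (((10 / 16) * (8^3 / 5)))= 5 / 64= 0.08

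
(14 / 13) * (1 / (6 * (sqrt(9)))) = 7 / 117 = 0.06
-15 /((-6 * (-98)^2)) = 5 /19208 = 0.00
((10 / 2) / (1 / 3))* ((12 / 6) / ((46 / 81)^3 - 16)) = -1594323 / 840572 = -1.90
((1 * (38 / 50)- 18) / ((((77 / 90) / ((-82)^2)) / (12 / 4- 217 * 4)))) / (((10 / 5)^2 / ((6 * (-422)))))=-5712514207128 / 77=-74188496196.47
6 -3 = 3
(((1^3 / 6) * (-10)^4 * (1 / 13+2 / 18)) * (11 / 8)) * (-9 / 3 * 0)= 0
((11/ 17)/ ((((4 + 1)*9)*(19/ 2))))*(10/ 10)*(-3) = -22/ 4845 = -0.00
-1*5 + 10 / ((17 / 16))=75 / 17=4.41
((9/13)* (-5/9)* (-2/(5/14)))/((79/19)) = 532/1027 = 0.52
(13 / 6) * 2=13 / 3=4.33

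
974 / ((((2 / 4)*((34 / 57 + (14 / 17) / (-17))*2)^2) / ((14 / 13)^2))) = 6475457213127 / 3443577124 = 1880.44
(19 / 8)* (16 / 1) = 38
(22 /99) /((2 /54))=6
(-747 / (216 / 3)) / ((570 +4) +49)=-83 / 4984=-0.02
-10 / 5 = -2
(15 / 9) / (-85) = -1 / 51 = -0.02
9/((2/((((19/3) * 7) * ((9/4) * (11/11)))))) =3591/8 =448.88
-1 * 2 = -2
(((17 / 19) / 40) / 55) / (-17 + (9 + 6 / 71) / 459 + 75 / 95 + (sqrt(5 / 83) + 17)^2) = 71649517769372871 / 48027420584128559087800 - 53781027486057*sqrt(415) / 24013710292064279543900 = 0.00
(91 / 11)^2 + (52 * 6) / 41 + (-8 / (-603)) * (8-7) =227535307 / 2991483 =76.06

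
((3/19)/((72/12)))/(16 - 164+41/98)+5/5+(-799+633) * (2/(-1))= 91507352/274797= 333.00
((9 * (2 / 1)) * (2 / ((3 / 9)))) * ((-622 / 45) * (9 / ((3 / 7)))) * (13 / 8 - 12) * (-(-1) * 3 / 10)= 4878657 / 50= 97573.14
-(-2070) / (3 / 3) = 2070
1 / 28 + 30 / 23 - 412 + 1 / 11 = -2908471 / 7084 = -410.57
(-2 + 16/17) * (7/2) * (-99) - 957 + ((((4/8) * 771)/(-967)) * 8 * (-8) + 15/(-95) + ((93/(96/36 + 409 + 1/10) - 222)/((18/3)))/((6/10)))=-7250209038803/11575045119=-626.37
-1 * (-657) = 657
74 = 74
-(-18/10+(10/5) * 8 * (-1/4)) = 29/5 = 5.80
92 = 92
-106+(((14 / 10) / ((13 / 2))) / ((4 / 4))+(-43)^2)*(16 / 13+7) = 12771723 / 845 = 15114.47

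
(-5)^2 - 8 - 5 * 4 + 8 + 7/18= 97/18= 5.39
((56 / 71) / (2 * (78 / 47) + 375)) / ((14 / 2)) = 376 / 1262451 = 0.00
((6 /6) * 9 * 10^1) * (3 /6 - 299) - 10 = -26875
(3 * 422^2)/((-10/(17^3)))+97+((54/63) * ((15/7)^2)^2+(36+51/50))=-220573265875453/840350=-262477855.51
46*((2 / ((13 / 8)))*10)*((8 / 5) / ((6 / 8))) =47104 / 39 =1207.79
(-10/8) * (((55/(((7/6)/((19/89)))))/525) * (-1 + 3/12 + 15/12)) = -209/17444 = -0.01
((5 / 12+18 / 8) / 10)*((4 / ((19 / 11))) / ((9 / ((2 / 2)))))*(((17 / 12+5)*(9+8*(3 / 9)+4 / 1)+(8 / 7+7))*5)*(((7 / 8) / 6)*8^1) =602470 / 13851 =43.50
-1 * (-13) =13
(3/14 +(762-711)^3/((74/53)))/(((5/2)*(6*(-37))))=-171.18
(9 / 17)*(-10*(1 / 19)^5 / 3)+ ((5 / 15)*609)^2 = 1734638582717 / 42093683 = 41209.00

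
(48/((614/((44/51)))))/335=352/1748365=0.00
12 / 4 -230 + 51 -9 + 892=707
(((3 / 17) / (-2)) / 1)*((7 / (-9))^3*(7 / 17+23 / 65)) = 16121 / 507195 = 0.03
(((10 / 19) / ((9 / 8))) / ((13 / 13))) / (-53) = -80 / 9063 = -0.01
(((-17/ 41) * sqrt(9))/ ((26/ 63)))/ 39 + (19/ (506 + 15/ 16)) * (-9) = -46602369/ 112402238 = -0.41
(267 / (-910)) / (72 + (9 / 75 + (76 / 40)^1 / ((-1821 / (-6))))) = -810345 / 199201912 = -0.00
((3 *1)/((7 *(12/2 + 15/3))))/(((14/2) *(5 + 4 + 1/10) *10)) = 3/49049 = 0.00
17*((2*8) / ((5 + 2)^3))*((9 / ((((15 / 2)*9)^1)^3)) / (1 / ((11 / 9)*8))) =191488 / 843908625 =0.00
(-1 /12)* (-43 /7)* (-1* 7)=-43 /12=-3.58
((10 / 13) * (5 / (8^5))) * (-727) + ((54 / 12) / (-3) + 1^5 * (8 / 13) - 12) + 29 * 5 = 28121345 / 212992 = 132.03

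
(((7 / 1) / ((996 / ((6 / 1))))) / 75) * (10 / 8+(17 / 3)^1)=7 / 1800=0.00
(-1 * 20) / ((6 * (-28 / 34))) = 85 / 21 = 4.05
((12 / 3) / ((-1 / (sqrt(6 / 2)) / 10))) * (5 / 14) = -100 * sqrt(3) / 7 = -24.74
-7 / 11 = -0.64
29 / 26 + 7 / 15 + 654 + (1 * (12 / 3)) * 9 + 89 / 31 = 8395937 / 12090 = 694.45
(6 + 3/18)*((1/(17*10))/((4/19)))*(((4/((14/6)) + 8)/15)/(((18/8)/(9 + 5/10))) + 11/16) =36372517/61689600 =0.59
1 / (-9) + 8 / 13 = 59 / 117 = 0.50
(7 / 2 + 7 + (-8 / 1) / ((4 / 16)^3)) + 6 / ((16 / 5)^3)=-1026697 / 2048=-501.32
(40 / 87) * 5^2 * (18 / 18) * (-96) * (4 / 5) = -882.76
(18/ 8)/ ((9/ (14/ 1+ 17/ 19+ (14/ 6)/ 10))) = 8623/ 2280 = 3.78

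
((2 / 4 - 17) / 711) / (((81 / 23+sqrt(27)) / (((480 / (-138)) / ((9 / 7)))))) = 0.01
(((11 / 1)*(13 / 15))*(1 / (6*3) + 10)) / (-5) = -25883 / 1350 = -19.17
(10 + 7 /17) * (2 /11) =354 /187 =1.89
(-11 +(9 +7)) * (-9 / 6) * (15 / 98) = -225 / 196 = -1.15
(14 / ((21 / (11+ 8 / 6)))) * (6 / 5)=148 / 15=9.87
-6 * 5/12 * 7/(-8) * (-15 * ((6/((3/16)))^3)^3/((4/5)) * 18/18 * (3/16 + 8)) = -11815455031296000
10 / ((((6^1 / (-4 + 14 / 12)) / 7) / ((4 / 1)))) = -1190 / 9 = -132.22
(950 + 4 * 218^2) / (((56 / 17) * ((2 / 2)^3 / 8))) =3247782 / 7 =463968.86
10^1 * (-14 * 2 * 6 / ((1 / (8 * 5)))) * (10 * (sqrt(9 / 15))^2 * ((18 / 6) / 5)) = -241920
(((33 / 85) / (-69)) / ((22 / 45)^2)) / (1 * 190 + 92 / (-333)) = -134865 / 1086914312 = -0.00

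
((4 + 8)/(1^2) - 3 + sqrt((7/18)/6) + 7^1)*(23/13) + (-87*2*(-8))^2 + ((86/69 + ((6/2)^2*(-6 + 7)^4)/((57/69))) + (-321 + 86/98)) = 23*sqrt(21)/234 + 1617923212631/835107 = 1937384.78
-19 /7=-2.71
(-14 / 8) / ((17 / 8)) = -0.82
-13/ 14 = -0.93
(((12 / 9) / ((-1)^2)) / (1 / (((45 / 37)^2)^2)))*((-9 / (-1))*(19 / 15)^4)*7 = 886704084 / 1874161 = 473.12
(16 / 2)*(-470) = -3760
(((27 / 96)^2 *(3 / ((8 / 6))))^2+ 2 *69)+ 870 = 16911965169 / 16777216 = 1008.03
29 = 29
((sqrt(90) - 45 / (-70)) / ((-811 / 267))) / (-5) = 2403 / 56770 +801*sqrt(10) / 4055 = 0.67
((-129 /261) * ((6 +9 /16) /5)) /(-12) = 301 /5568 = 0.05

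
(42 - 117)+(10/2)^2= -50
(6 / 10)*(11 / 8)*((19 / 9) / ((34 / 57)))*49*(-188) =-9145213 / 340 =-26897.69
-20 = -20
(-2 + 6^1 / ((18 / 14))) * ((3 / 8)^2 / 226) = 3 / 1808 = 0.00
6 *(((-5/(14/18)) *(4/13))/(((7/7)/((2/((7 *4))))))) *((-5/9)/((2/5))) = 750/637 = 1.18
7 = 7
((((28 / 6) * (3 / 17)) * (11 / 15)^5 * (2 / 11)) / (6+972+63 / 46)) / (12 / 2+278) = 4714402 / 41292197971875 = 0.00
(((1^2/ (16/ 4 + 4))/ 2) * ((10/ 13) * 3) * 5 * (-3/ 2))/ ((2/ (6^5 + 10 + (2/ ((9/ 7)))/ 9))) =-1970875/ 468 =-4211.27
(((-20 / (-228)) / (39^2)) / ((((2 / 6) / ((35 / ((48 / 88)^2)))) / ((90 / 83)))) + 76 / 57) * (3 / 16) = 0.25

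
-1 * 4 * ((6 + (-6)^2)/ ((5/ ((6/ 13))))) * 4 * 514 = -2072448/ 65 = -31883.82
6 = 6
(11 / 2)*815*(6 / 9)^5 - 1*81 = 123757 / 243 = 509.29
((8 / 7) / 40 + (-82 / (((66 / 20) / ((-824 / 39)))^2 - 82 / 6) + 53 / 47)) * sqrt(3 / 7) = 32761461193686 * sqrt(21) / 31998256156895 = 4.69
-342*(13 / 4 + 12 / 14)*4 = -39330 / 7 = -5618.57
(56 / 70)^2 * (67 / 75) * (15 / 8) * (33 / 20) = 2211 / 1250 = 1.77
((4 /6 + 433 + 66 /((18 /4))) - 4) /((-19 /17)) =-397.56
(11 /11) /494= 1 /494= 0.00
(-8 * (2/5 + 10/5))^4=135895.45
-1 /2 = -0.50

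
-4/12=-1/3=-0.33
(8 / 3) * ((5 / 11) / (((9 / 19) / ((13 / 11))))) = 9880 / 3267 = 3.02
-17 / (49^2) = -17 / 2401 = -0.01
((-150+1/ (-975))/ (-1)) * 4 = 600.00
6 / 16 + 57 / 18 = 85 / 24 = 3.54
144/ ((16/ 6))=54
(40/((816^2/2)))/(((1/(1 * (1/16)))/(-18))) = -5/36992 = -0.00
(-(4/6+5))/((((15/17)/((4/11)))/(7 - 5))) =-2312/495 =-4.67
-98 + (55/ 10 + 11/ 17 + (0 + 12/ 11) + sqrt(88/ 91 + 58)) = -33945/ 374 + sqrt(488306)/ 91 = -83.08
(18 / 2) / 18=1 / 2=0.50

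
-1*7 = -7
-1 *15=-15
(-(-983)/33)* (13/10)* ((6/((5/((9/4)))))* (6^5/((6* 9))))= 4140396/275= 15055.99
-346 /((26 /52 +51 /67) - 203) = 46364 /27033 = 1.72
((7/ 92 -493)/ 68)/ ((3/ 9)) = -136047/ 6256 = -21.75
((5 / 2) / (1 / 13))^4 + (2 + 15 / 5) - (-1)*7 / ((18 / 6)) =53552227 / 48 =1115671.40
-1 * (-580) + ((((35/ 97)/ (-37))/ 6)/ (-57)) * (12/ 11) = 1305175810/ 2250303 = 580.00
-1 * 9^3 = -729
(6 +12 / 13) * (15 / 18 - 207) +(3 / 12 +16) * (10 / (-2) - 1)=-39645 / 26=-1524.81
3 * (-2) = -6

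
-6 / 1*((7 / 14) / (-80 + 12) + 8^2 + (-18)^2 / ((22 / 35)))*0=0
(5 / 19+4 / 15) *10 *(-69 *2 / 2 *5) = -34730 / 19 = -1827.89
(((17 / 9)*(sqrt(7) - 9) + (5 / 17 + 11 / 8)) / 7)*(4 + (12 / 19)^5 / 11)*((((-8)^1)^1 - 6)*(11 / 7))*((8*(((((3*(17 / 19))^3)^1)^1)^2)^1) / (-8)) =-58915512231176161485 / 815431812287533 + 7258868333518746888*sqrt(7) / 815431812287533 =-48698.56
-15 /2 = -7.50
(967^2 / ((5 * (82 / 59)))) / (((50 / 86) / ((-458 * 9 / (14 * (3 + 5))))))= -4889353154373 / 574000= -8518036.85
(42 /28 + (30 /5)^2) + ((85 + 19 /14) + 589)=4990 /7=712.86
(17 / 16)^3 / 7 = 0.17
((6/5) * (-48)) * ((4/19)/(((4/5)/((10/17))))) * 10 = -28800/323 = -89.16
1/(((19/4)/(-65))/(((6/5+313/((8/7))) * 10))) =-715195/19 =-37641.84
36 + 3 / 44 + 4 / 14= 11197 / 308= 36.35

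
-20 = -20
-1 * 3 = -3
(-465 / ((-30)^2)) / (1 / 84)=-217 / 5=-43.40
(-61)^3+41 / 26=-5901465 / 26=-226979.42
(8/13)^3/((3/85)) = 43520/6591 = 6.60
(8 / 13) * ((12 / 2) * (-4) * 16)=-3072 / 13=-236.31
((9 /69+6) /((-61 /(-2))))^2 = 79524 /1968409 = 0.04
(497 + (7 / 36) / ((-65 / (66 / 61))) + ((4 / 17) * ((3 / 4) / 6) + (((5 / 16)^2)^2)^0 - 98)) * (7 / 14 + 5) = 889804223 / 404430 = 2200.14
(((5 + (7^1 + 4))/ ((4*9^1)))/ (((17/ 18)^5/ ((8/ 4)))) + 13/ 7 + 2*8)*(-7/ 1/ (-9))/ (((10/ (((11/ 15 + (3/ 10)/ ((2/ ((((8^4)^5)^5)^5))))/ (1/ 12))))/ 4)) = 119475167593387847728270136962887502714285819401111577567406569143668772751823194080053975904734407843275861700649212259303763683499348980453255744517869377532546124058287188268895007503262302317233331055424244913307870264560837968504829578160612445425324288772439413607175237593472362711860378789201651182054555007736645933122079305380455482906608765844353733582542067980594150145614665215051495423017382717972015038914117870344151592811659188965796271670014072/ 319467825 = 373981848073081687422732300000000000000000000000000000000000000000000000000000000000000000000000000000000000000000000000000000000000000000000000000000000000000000000000000000000000000000000000000000000000000000000000000000000000000000000000000000000000000000000000000000000000000000000000000000000000000000000000000000000000000000000000000000000000000000000000000000000000000000000000000000000000000000000000000000000000000000000000000000000000000000000.00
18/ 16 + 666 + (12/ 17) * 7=91401/ 136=672.07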